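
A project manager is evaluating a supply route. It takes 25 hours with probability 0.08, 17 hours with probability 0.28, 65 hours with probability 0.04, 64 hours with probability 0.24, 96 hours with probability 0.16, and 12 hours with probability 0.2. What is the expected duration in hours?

EV = 0.08 × 25 + 0.28 × 17 + 0.04 × 65 + 0.24 × 64 + 0.16 × 96 + 0.2 × 12 = 2 + 4.76 + 2.6 + 15.36 + 15.36 + 2.4 = 42.48

42.48 hours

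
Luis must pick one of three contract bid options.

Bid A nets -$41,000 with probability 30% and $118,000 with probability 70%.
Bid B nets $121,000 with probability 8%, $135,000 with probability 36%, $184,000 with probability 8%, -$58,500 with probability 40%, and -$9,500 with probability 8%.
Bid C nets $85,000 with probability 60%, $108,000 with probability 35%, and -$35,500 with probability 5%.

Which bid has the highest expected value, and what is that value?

Bid A = 0.3 × (-41000) + 0.7 × 118000 = -12300 + 82600 = 70300
Bid B = 0.08 × 121000 + 0.36 × 135000 + 0.08 × 184000 + 0.4 × (-58500) + 0.08 × (-9500) = 9680 + 48600 + 14720 − 23400 − 760 = 48840
Bid C = 0.6 × 85000 + 0.35 × 108000 + 0.05 × (-35500) = 51000 + 37800 − 1775 = 87025

Bid C ($87,025)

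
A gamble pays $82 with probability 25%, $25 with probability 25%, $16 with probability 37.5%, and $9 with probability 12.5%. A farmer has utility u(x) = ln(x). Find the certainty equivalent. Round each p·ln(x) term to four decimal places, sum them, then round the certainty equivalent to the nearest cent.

$25.05

E[u] = 0.25·ln(82) + 0.25·ln(25) + 0.375·ln(16) + 0.125·ln(9) = 1.1017 + 0.8047 + 1.0397 + 0.2747 = 3.2208
CE = e^3.2208 ≈ 25.05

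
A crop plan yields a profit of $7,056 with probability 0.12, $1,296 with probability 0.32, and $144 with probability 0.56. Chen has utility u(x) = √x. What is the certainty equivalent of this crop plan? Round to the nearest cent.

$802.02

E[u] = 0.12·√7056 + 0.32·√1296 + 0.56·√144 = 0.12·84 + 0.32·36 + 0.56·12 = 28.32
CE = (28.32)² = 802.0224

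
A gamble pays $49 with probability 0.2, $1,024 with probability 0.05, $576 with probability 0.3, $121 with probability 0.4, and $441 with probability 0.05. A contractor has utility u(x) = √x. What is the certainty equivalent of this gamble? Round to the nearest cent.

$244.92

E[u] = 0.2·√49 + 0.05·√1024 + 0.3·√576 + 0.4·√121 + 0.05·√441 = 0.2·7 + 0.05·32 + 0.3·24 + 0.4·11 + 0.05·21 = 15.65
CE = (15.65)² = 244.9225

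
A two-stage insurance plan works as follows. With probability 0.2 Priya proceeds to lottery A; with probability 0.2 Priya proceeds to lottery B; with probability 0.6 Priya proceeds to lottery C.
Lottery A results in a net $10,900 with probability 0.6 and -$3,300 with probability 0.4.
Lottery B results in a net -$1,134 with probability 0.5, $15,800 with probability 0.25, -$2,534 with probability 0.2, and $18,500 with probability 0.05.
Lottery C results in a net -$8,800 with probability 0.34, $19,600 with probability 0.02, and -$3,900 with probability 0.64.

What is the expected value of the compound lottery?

EV(A) = 0.6 × 10900 + 0.4 × (-3300) = 6540 − 1320 = 5220
EV(B) = 0.5 × (-1134) + 0.25 × 15800 + 0.2 × (-2534) + 0.05 × 18500 = -567 + 3950 − 506.8 + 925 = 3801.2
EV(C) = 0.34 × (-8800) + 0.02 × 19600 + 0.64 × (-3900) = -2992 + 392 − 2496 = -5096
Overall = 0.2 × 5220 + 0.2 × 3801.2 + 0.6 × (-5096) = 1044 + 760.24 − 3057.6 = -1253.36

-$1,253.36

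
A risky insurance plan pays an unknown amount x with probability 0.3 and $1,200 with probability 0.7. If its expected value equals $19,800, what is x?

x = $63,200

0.3·x + 0.7·1200 = 19800
0.3·x = 19800 − 840 = 18960
x = 18960 / 0.3 = 63200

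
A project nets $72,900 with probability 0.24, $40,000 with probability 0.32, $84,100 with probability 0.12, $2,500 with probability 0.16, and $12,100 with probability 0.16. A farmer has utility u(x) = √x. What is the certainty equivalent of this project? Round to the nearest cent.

$35,796.64

E[u] = 0.24·√72900 + 0.32·√40000 + 0.12·√84100 + 0.16·√2500 + 0.16·√12100 = 0.24·270 + 0.32·200 + 0.12·290 + 0.16·50 + 0.16·110 = 189.2
CE = (189.2)² = 35796.64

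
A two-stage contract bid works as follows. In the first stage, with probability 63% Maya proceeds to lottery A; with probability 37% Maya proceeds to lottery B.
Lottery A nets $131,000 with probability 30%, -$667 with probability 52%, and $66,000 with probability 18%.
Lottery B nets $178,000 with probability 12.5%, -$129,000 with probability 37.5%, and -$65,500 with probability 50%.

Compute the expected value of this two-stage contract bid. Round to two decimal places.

EV(A) = 0.3 × 131000 + 0.52 × (-667) + 0.18 × 66000 = 39300 − 346.84 + 11880 = 50833.16
EV(B) = 0.125 × 178000 + 0.375 × (-129000) + 0.5 × (-65500) = 22250 − 48375 − 32750 = -58875
Overall = 0.63 × 50833.16 + 0.37 × (-58875) = 32024.8908 − 21783.75 = 10241.1408

$10,241.14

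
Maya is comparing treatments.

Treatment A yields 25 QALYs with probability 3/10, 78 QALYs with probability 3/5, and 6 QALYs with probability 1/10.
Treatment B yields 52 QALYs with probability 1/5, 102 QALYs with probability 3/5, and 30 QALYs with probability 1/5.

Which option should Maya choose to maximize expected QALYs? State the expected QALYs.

Treatment B (77.6 QALYs)

Treatment A = 3/10 × 25 + 3/5 × 78 + 1/10 × 6 = 7.5 + 46.8 + 0.6 = 54.9
Treatment B = 1/5 × 52 + 3/5 × 102 + 1/5 × 30 = 10.4 + 61.2 + 6 = 77.6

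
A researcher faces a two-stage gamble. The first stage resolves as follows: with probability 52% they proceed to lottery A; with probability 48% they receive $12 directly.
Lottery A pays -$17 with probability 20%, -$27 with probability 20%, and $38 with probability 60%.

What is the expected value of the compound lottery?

$13.04

EV(A) = 0.2 × (-17) + 0.2 × (-27) + 0.6 × 38 = -3.4 − 5.4 + 22.8 = 14
Branch B: 12 (certain)
Overall = 0.52 × 14 + 0.48 × 12 = 7.28 + 5.76 = 13.04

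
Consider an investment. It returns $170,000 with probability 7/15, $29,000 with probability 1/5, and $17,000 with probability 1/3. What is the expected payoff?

$90,800

EV = 7/15 × 170000 + 1/5 × 29000 + 1/3 × 17000 = 79333.3333 + 5800 + 5666.6667 = 90800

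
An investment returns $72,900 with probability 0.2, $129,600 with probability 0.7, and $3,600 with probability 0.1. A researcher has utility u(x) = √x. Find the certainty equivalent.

$97,344

E[u] = 0.2·√72900 + 0.7·√129600 + 0.1·√3600 = 0.2·270 + 0.7·360 + 0.1·60 = 312
CE = (312)² = 97344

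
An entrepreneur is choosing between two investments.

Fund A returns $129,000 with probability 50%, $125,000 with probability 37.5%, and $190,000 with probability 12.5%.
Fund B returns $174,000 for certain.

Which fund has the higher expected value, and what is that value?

Fund B ($174,000)

Fund A = 0.5 × 129000 + 0.375 × 125000 + 0.125 × 190000 = 64500 + 46875 + 23750 = 135125
Fund B: 174000 (certain)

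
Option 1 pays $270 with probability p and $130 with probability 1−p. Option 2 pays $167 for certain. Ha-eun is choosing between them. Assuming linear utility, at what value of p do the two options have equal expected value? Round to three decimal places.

p = 0.264

p·270 + (1−p)·130 = 167
140p + 130 = 167
p = (167 − 130) / 140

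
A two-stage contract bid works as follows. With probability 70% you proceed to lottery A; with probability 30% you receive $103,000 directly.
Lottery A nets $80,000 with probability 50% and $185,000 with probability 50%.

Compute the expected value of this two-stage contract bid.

EV(A) = 0.5 × 80000 + 0.5 × 185000 = 40000 + 92500 = 132500
Branch B: 103000 (certain)
Overall = 0.7 × 132500 + 0.3 × 103000 = 92750 + 30900 = 123650

$123,650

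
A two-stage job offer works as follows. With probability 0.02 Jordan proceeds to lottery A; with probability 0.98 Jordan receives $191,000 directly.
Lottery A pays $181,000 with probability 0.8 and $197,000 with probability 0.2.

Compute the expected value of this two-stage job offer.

$190,864

EV(A) = 0.8 × 181000 + 0.2 × 197000 = 144800 + 39400 = 184200
Branch B: 191000 (certain)
Overall = 0.02 × 184200 + 0.98 × 191000 = 3684 + 187180 = 190864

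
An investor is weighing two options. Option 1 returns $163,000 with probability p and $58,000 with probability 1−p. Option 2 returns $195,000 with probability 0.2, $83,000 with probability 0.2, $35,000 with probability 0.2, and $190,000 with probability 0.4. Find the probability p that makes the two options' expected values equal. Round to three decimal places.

p = 0.768

EV(Option 2) = 0.2 × 195000 + 0.2 × 83000 + 0.2 × 35000 + 0.4 × 190000 = 39000 + 16600 + 7000 + 76000 = 138600
p·163000 + (1−p)·58000 = 138600
105000p + 58000 = 138600
p = (138600 − 58000) / 105000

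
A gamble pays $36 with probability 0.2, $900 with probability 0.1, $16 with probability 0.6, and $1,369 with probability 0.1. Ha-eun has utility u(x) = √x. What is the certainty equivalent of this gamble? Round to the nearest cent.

$106.09

E[u] = 0.2·√36 + 0.1·√900 + 0.6·√16 + 0.1·√1369 = 0.2·6 + 0.1·30 + 0.6·4 + 0.1·37 = 10.3
CE = (10.3)² = 106.09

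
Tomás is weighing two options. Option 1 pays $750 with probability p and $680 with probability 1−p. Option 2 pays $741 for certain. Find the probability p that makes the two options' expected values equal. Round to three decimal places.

p·750 + (1−p)·680 = 741
70p + 680 = 741
p = (741 − 680) / 70

p = 0.871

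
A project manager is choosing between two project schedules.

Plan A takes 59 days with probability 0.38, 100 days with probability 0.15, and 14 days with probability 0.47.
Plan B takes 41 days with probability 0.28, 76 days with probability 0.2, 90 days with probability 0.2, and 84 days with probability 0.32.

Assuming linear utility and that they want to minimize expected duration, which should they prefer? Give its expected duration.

Plan A (44 days)

Plan A = 0.38 × 59 + 0.15 × 100 + 0.47 × 14 = 22.42 + 15 + 6.58 = 44
Plan B = 0.28 × 41 + 0.2 × 76 + 0.2 × 90 + 0.32 × 84 = 11.48 + 15.2 + 18 + 26.88 = 71.56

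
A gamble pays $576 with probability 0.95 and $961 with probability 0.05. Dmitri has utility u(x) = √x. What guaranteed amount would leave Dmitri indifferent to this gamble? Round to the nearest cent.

E[u] = 0.95·√576 + 0.05·√961 = 0.95·24 + 0.05·31 = 24.35
CE = (24.35)² = 592.9225

$592.92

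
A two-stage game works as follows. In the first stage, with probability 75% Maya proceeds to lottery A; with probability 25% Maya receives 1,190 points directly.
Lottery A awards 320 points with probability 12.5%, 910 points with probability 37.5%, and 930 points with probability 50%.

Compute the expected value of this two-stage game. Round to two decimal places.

932.19 points

EV(A) = 0.125 × 320 + 0.375 × 910 + 0.5 × 930 = 40 + 341.25 + 465 = 846.25
Branch B: 1190 (certain)
Overall = 0.75 × 846.25 + 0.25 × 1190 = 634.6875 + 297.5 = 932.1875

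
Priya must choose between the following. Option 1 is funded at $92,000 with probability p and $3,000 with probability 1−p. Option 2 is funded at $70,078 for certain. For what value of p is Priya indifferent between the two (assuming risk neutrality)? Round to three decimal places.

p·92000 + (1−p)·3000 = 70078
89000p + 3000 = 70078
p = (70078 − 3000) / 89000

p = 0.754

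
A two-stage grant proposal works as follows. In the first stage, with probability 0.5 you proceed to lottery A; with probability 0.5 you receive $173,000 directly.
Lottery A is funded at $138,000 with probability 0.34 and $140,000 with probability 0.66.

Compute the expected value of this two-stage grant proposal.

$156,160

EV(A) = 0.34 × 138000 + 0.66 × 140000 = 46920 + 92400 = 139320
Branch B: 173000 (certain)
Overall = 0.5 × 139320 + 0.5 × 173000 = 69660 + 86500 = 156160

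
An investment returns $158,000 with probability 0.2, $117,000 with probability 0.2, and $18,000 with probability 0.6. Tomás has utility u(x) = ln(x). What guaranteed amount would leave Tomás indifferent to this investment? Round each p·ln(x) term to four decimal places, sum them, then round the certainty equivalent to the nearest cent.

E[u] = 0.2·ln(158000) + 0.2·ln(117000) + 0.6·ln(18000) = 2.3941 + 2.3340 + 5.8789 = 10.6070
CE = e^10.6070 ≈ 40416.77

$40,416.77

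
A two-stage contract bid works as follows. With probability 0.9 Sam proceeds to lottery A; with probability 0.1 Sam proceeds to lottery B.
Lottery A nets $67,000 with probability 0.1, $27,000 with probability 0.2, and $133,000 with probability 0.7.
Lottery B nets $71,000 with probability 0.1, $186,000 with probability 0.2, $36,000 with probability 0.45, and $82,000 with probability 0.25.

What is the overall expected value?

EV(A) = 0.1 × 67000 + 0.2 × 27000 + 0.7 × 133000 = 6700 + 5400 + 93100 = 105200
EV(B) = 0.1 × 71000 + 0.2 × 186000 + 0.45 × 36000 + 0.25 × 82000 = 7100 + 37200 + 16200 + 20500 = 81000
Overall = 0.9 × 105200 + 0.1 × 81000 = 94680 + 8100 = 102780

$102,780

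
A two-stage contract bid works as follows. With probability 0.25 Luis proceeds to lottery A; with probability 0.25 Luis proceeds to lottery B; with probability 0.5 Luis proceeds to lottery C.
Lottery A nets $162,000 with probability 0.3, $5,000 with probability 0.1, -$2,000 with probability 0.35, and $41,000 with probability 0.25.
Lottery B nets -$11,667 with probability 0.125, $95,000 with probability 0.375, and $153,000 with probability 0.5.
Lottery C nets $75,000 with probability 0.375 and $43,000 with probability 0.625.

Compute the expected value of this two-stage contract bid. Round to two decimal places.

EV(A) = 0.3 × 162000 + 0.1 × 5000 + 0.35 × (-2000) + 0.25 × 41000 = 48600 + 500 − 700 + 10250 = 58650
EV(B) = 0.125 × (-11667) + 0.375 × 95000 + 0.5 × 153000 = -1458.375 + 35625 + 76500 = 110666.625
EV(C) = 0.375 × 75000 + 0.625 × 43000 = 28125 + 26875 = 55000
Overall = 0.25 × 58650 + 0.25 × 110666.625 + 0.5 × 55000 = 14662.5 + 27666.65625 + 27500 = 69829.15625

$69,829.16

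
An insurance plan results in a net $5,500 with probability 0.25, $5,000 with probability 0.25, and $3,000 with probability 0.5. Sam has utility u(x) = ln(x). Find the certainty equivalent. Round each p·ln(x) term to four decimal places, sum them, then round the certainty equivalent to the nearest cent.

$3,966.34

E[u] = 0.25·ln(5500) + 0.25·ln(5000) + 0.5·ln(3000) = 2.1531 + 2.1293 + 4.0032 = 8.2856
CE = e^8.2856 ≈ 3966.34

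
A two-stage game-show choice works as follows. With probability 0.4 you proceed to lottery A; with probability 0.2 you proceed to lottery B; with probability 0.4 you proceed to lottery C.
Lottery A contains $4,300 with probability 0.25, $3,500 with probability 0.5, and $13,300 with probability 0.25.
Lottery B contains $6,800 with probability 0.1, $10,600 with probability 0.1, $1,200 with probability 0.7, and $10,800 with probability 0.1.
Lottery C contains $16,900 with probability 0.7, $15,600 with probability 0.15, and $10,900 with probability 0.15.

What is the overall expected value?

$9,514

EV(A) = 0.25 × 4300 + 0.5 × 3500 + 0.25 × 13300 = 1075 + 1750 + 3325 = 6150
EV(B) = 0.1 × 6800 + 0.1 × 10600 + 0.7 × 1200 + 0.1 × 10800 = 680 + 1060 + 840 + 1080 = 3660
EV(C) = 0.7 × 16900 + 0.15 × 15600 + 0.15 × 10900 = 11830 + 2340 + 1635 = 15805
Overall = 0.4 × 6150 + 0.2 × 3660 + 0.4 × 15805 = 2460 + 732 + 6322 = 9514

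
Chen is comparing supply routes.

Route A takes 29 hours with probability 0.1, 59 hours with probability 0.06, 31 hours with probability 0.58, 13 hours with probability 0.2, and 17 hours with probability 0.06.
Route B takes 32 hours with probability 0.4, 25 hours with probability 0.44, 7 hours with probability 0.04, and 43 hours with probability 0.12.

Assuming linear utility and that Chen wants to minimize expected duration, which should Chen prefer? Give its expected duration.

Route A (28.04 hours)

Route A = 0.1 × 29 + 0.06 × 59 + 0.58 × 31 + 0.2 × 13 + 0.06 × 17 = 2.9 + 3.54 + 17.98 + 2.6 + 1.02 = 28.04
Route B = 0.4 × 32 + 0.44 × 25 + 0.04 × 7 + 0.12 × 43 = 12.8 + 11 + 0.28 + 5.16 = 29.24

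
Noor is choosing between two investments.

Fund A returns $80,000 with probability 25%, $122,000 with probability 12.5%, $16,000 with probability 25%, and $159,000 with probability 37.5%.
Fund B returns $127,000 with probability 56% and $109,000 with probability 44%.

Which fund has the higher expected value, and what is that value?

Fund A = 0.25 × 80000 + 0.125 × 122000 + 0.25 × 16000 + 0.375 × 159000 = 20000 + 15250 + 4000 + 59625 = 98875
Fund B = 0.56 × 127000 + 0.44 × 109000 = 71120 + 47960 = 119080

Fund B ($119,080)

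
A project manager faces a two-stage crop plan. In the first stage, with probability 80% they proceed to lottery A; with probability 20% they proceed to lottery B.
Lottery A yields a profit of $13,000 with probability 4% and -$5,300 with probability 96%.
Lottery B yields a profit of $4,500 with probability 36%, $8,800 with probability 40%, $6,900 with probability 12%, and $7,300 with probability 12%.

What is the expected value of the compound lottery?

-$2,285.60

EV(A) = 0.04 × 13000 + 0.96 × (-5300) = 520 − 5088 = -4568
EV(B) = 0.36 × 4500 + 0.4 × 8800 + 0.12 × 6900 + 0.12 × 7300 = 1620 + 3520 + 828 + 876 = 6844
Overall = 0.8 × (-4568) + 0.2 × 6844 = -3654.4 + 1368.8 = -2285.6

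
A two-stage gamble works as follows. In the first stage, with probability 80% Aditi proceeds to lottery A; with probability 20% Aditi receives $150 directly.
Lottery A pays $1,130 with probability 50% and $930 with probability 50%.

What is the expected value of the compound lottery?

$854

EV(A) = 0.5 × 1130 + 0.5 × 930 = 565 + 465 = 1030
Branch B: 150 (certain)
Overall = 0.8 × 1030 + 0.2 × 150 = 824 + 30 = 854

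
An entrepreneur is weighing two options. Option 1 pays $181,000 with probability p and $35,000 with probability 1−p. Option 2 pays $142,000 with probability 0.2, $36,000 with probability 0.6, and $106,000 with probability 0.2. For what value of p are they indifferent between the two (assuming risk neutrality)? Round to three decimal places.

p = 0.248

EV(Option 2) = 0.2 × 142000 + 0.6 × 36000 + 0.2 × 106000 = 28400 + 21600 + 21200 = 71200
p·181000 + (1−p)·35000 = 71200
146000p + 35000 = 71200
p = (71200 − 35000) / 146000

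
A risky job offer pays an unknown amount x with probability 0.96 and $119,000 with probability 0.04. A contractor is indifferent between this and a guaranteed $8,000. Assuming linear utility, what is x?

x = $3,375

0.96·x + 0.04·119000 = 8000
0.96·x = 8000 − 4760 = 3240
x = 3240 / 0.96 = 3375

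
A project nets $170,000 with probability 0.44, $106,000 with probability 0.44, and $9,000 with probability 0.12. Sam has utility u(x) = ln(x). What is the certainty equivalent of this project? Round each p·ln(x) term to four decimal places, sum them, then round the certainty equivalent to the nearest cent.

E[u] = 0.44·ln(170000) + 0.44·ln(106000) + 0.12·ln(9000) = 5.2992 + 5.0913 + 1.0926 = 11.4831
CE = e^11.4831 ≈ 97061.49

$97,061.49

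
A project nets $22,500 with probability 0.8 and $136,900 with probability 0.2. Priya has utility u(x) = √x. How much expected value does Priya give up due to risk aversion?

E[u] = 0.8·√22500 + 0.2·√136900 = 0.8·150 + 0.2·370 = 194
CE = (194)² = 37636
Risk premium = EV − CE = 45380 − 37636 = 7744

$7,744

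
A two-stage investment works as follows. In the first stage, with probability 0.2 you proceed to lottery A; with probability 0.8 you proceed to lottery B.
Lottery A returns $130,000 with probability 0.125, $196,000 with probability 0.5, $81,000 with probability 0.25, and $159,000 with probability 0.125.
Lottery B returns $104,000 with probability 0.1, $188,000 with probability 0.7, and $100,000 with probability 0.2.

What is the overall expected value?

$160,475

EV(A) = 0.125 × 130000 + 0.5 × 196000 + 0.25 × 81000 + 0.125 × 159000 = 16250 + 98000 + 20250 + 19875 = 154375
EV(B) = 0.1 × 104000 + 0.7 × 188000 + 0.2 × 100000 = 10400 + 131600 + 20000 = 162000
Overall = 0.2 × 154375 + 0.8 × 162000 = 30875 + 129600 = 160475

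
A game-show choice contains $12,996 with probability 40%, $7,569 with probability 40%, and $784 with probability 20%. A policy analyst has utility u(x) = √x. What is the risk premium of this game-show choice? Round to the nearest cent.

$986.80

E[u] = 0.4·√12996 + 0.4·√7569 + 0.2·√784 = 0.4·114 + 0.4·87 + 0.2·28 = 86
CE = (86)² = 7396
Risk premium = EV − CE = 8382.8 − 7396 = 986.8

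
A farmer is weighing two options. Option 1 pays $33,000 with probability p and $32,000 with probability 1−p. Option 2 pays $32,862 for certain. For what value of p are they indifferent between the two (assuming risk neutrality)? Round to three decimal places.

p = 0.862

p·33000 + (1−p)·32000 = 32862
1000p + 32000 = 32862
p = (32862 − 32000) / 1000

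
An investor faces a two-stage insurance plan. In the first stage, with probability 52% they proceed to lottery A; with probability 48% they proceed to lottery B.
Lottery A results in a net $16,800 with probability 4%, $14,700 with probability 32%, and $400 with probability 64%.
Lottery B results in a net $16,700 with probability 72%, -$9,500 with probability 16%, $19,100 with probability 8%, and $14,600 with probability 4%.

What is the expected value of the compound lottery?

EV(A) = 0.04 × 16800 + 0.32 × 14700 + 0.64 × 400 = 672 + 4704 + 256 = 5632
EV(B) = 0.72 × 16700 + 0.16 × (-9500) + 0.08 × 19100 + 0.04 × 14600 = 12024 − 1520 + 1528 + 584 = 12616
Overall = 0.52 × 5632 + 0.48 × 12616 = 2928.64 + 6055.68 = 8984.32

$8,984.32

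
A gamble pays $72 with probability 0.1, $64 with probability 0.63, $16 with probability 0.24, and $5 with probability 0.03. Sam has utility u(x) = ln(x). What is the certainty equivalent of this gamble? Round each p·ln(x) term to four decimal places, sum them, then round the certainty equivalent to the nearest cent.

E[u] = 0.1·ln(72) + 0.63·ln(64) + 0.24·ln(16) + 0.03·ln(5) = 0.4277 + 2.6201 + 0.6654 + 0.0483 = 3.7615
CE = e^3.7615 ≈ 43.01

$43.01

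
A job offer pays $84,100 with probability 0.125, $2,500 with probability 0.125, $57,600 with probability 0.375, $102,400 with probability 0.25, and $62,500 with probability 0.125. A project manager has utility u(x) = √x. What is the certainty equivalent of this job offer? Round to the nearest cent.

$59,414.06

E[u] = 0.125·√84100 + 0.125·√2500 + 0.375·√57600 + 0.25·√102400 + 0.125·√62500 = 0.125·290 + 0.125·50 + 0.375·240 + 0.25·320 + 0.125·250 = 243.75
CE = (243.75)² = 59414.0625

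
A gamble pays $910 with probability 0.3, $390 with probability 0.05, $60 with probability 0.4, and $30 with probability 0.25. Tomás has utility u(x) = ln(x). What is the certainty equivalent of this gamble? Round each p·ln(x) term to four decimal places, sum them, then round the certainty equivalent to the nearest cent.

E[u] = 0.3·ln(910) + 0.05·ln(390) + 0.4·ln(60) + 0.25·ln(30) = 2.0440 + 0.2983 + 1.6377 + 0.8503 = 4.8303
CE = e^4.8303 ≈ 125.25

$125.25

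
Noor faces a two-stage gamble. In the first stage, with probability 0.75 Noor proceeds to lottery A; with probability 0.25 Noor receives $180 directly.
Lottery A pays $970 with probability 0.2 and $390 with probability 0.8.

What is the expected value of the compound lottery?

EV(A) = 0.2 × 970 + 0.8 × 390 = 194 + 312 = 506
Branch B: 180 (certain)
Overall = 0.75 × 506 + 0.25 × 180 = 379.5 + 45 = 424.5

$424.50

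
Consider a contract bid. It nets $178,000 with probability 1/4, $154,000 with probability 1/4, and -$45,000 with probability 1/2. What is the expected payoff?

EV = 1/4 × 178000 + 1/4 × 154000 + 1/2 × (-45000) = 44500 + 38500 − 22500 = 60500

$60,500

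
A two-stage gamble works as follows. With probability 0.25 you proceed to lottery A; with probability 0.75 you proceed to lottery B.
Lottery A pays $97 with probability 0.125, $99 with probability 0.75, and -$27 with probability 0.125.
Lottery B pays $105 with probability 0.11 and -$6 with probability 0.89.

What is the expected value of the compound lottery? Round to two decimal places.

EV(A) = 0.125 × 97 + 0.75 × 99 + 0.125 × (-27) = 12.125 + 74.25 − 3.375 = 83
EV(B) = 0.11 × 105 + 0.89 × (-6) = 11.55 − 5.34 = 6.21
Overall = 0.25 × 83 + 0.75 × 6.21 = 20.75 + 4.6575 = 25.4075

$25.41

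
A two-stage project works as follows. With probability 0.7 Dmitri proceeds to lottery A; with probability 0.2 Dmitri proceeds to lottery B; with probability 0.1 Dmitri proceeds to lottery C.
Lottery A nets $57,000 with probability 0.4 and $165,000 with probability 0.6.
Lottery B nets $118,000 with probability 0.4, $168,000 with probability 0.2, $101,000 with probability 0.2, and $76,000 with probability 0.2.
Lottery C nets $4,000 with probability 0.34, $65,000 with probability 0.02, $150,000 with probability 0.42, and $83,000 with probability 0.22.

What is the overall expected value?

EV(A) = 0.4 × 57000 + 0.6 × 165000 = 22800 + 99000 = 121800
EV(B) = 0.4 × 118000 + 0.2 × 168000 + 0.2 × 101000 + 0.2 × 76000 = 47200 + 33600 + 20200 + 15200 = 116200
EV(C) = 0.34 × 4000 + 0.02 × 65000 + 0.42 × 150000 + 0.22 × 83000 = 1360 + 1300 + 63000 + 18260 = 83920
Overall = 0.7 × 121800 + 0.2 × 116200 + 0.1 × 83920 = 85260 + 23240 + 8392 = 116892

$116,892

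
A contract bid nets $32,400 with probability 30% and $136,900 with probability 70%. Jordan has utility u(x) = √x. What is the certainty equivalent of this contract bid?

E[u] = 0.3·√32400 + 0.7·√136900 = 0.3·180 + 0.7·370 = 313
CE = (313)² = 97969

$97,969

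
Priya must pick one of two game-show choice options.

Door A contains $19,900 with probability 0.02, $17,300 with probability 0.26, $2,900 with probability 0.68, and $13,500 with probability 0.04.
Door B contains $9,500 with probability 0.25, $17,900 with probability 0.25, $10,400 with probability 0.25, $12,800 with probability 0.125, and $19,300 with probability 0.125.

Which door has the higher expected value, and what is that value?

Door A = 0.02 × 19900 + 0.26 × 17300 + 0.68 × 2900 + 0.04 × 13500 = 398 + 4498 + 1972 + 540 = 7408
Door B = 0.25 × 9500 + 0.25 × 17900 + 0.25 × 10400 + 0.125 × 12800 + 0.125 × 19300 = 2375 + 4475 + 2600 + 1600 + 2412.5 = 13462.5

Door B ($13,462.50)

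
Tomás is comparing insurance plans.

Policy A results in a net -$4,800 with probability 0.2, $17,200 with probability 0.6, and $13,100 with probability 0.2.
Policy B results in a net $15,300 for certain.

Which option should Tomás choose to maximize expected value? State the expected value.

Policy A = 0.2 × (-4800) + 0.6 × 17200 + 0.2 × 13100 = -960 + 10320 + 2620 = 11980
Policy B: 15300 (certain)

Policy B ($15,300)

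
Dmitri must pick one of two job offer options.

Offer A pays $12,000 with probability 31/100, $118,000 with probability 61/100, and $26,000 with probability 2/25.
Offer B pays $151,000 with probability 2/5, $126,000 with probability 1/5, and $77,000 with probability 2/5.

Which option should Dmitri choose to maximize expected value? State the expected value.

Offer A = 31/100 × 12000 + 61/100 × 118000 + 2/25 × 26000 = 3720 + 71980 + 2080 = 77780
Offer B = 2/5 × 151000 + 1/5 × 126000 + 2/5 × 77000 = 60400 + 25200 + 30800 = 116400

Offer B ($116,400)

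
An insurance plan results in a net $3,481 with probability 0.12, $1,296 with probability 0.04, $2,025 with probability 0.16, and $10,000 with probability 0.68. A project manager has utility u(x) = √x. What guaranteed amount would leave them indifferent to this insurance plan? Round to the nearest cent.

$7,009.04

E[u] = 0.12·√3481 + 0.04·√1296 + 0.16·√2025 + 0.68·√10000 = 0.12·59 + 0.04·36 + 0.16·45 + 0.68·100 = 83.72
CE = (83.72)² = 7009.0384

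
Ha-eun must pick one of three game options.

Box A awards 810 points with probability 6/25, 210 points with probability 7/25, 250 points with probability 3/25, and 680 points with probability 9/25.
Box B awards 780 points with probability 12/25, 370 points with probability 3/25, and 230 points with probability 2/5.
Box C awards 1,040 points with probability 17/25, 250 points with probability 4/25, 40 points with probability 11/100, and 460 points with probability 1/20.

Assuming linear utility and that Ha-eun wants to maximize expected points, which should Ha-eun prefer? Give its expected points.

Box C (774.6 points)

Box A = 6/25 × 810 + 7/25 × 210 + 3/25 × 250 + 9/25 × 680 = 194.4 + 58.8 + 30 + 244.8 = 528
Box B = 12/25 × 780 + 3/25 × 370 + 2/5 × 230 = 374.4 + 44.4 + 92 = 510.8
Box C = 17/25 × 1040 + 4/25 × 250 + 11/100 × 40 + 1/20 × 460 = 707.2 + 40 + 4.4 + 23 = 774.6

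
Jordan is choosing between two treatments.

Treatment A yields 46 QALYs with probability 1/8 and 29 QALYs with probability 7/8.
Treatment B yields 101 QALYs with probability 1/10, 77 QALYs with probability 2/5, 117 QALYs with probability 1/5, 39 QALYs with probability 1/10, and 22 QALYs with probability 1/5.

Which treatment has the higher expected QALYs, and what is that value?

Treatment B (72.6 QALYs)

Treatment A = 1/8 × 46 + 7/8 × 29 = 5.75 + 25.375 = 31.125
Treatment B = 1/10 × 101 + 2/5 × 77 + 1/5 × 117 + 1/10 × 39 + 1/5 × 22 = 10.1 + 30.8 + 23.4 + 3.9 + 4.4 = 72.6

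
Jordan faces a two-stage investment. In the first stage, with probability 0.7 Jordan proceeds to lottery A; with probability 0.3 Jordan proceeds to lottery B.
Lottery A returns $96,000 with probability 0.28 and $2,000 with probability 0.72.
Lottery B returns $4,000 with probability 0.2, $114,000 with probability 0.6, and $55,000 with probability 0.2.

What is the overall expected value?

EV(A) = 0.28 × 96000 + 0.72 × 2000 = 26880 + 1440 = 28320
EV(B) = 0.2 × 4000 + 0.6 × 114000 + 0.2 × 55000 = 800 + 68400 + 11000 = 80200
Overall = 0.7 × 28320 + 0.3 × 80200 = 19824 + 24060 = 43884

$43,884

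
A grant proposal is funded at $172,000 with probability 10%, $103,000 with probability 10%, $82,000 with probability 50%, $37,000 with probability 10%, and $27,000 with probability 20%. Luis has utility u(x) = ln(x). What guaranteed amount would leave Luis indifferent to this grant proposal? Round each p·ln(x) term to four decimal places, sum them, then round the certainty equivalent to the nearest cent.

E[u] = 0.1·ln(172000) + 0.1·ln(103000) + 0.5·ln(82000) + 0.1·ln(37000) + 0.2·ln(27000) = 1.2055 + 1.1542 + 5.6572 + 1.0519 + 2.0407 = 11.1095
CE = e^11.1095 ≈ 66802.78

$66,802.78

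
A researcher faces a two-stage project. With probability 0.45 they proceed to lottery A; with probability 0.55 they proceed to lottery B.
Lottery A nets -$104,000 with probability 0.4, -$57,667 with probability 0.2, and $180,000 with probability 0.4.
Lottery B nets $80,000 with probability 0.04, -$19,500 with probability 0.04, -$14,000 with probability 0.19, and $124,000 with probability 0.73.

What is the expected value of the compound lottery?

$58,143.97

EV(A) = 0.4 × (-104000) + 0.2 × (-57667) + 0.4 × 180000 = -41600 − 11533.4 + 72000 = 18866.6
EV(B) = 0.04 × 80000 + 0.04 × (-19500) + 0.19 × (-14000) + 0.73 × 124000 = 3200 − 780 − 2660 + 90520 = 90280
Overall = 0.45 × 18866.6 + 0.55 × 90280 = 8489.97 + 49654 = 58143.97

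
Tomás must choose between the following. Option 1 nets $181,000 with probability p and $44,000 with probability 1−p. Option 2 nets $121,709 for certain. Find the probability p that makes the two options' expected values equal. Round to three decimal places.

p·181000 + (1−p)·44000 = 121709
137000p + 44000 = 121709
p = (121709 − 44000) / 137000

p = 0.567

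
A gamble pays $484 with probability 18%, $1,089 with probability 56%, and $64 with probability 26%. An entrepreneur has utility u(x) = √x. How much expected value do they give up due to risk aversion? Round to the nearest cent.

$112.37

E[u] = 0.18·√484 + 0.56·√1089 + 0.26·√64 = 0.18·22 + 0.56·33 + 0.26·8 = 24.52
CE = (24.52)² = 601.2304
Risk premium = EV − CE = 713.6 − 601.2304 = 112.3696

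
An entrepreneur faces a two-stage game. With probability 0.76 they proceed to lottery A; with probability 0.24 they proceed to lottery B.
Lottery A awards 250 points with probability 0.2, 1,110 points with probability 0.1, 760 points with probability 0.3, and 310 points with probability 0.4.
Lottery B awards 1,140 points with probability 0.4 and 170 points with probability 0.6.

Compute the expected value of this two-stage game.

EV(A) = 0.2 × 250 + 0.1 × 1110 + 0.3 × 760 + 0.4 × 310 = 50 + 111 + 228 + 124 = 513
EV(B) = 0.4 × 1140 + 0.6 × 170 = 456 + 102 = 558
Overall = 0.76 × 513 + 0.24 × 558 = 389.88 + 133.92 = 523.8

523.8 points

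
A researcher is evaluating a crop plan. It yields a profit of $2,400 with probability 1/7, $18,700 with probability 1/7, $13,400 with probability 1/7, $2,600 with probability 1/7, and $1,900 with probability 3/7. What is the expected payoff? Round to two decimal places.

EV = 1/7 × 2400 + 1/7 × 18700 + 1/7 × 13400 + 1/7 × 2600 + 3/7 × 1900 = 342.8571 + 2671.4286 + 1914.2857 + 371.4286 + 814.2857 = 6114.2857

$6,114.29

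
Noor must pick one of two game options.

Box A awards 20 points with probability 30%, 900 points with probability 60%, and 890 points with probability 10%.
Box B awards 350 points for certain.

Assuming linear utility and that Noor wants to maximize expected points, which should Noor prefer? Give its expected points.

Box A (635 points)

Box A = 0.3 × 20 + 0.6 × 900 + 0.1 × 890 = 6 + 540 + 89 = 635
Box B: 350 (certain)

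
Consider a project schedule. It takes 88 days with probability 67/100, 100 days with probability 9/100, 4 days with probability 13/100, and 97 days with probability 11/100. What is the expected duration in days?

EV = 67/100 × 88 + 9/100 × 100 + 13/100 × 4 + 11/100 × 97 = 58.96 + 9 + 0.52 + 10.67 = 79.15

79.15 days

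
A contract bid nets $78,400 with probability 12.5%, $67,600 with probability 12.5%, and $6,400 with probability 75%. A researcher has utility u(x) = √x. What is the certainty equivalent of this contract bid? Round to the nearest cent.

E[u] = 0.125·√78400 + 0.125·√67600 + 0.75·√6400 = 0.125·280 + 0.125·260 + 0.75·80 = 127.5
CE = (127.5)² = 16256.25

$16,256.25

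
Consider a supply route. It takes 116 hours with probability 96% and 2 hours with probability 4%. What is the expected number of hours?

111.44 hours

EV = 0.96 × 116 + 0.04 × 2 = 111.36 + 0.08 = 111.44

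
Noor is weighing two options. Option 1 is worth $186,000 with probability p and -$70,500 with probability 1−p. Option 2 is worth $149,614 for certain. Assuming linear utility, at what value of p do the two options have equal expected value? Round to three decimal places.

p·186000 + (1−p)·(-70500) = 149614
256500p − 70500 = 149614
p = (149614 + 70500) / 256500

p = 0.858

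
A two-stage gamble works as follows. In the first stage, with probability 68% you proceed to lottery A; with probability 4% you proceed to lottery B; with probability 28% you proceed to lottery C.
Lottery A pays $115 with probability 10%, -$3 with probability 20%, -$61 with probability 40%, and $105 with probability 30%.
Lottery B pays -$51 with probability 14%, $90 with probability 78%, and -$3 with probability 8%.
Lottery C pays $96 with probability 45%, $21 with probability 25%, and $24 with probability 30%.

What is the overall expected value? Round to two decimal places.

EV(A) = 0.1 × 115 + 0.2 × (-3) + 0.4 × (-61) + 0.3 × 105 = 11.5 − 0.6 − 24.4 + 31.5 = 18
EV(B) = 0.14 × (-51) + 0.78 × 90 + 0.08 × (-3) = -7.14 + 70.2 − 0.24 = 62.82
EV(C) = 0.45 × 96 + 0.25 × 21 + 0.3 × 24 = 43.2 + 5.25 + 7.2 = 55.65
Overall = 0.68 × 18 + 0.04 × 62.82 + 0.28 × 55.65 = 12.24 + 2.5128 + 15.582 = 30.3348

$30.33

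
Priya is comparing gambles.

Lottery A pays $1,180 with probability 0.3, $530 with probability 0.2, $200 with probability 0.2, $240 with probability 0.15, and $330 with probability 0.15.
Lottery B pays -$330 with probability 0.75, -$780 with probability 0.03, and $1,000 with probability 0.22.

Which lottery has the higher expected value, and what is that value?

Lottery A ($585.50)

Lottery A = 0.3 × 1180 + 0.2 × 530 + 0.2 × 200 + 0.15 × 240 + 0.15 × 330 = 354 + 106 + 40 + 36 + 49.5 = 585.5
Lottery B = 0.75 × (-330) + 0.03 × (-780) + 0.22 × 1000 = -247.5 − 23.4 + 220 = -50.9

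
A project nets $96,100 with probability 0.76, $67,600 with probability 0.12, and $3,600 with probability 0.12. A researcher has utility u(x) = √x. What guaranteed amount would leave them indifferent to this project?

E[u] = 0.76·√96100 + 0.12·√67600 + 0.12·√3600 = 0.76·310 + 0.12·260 + 0.12·60 = 274
CE = (274)² = 75076

$75,076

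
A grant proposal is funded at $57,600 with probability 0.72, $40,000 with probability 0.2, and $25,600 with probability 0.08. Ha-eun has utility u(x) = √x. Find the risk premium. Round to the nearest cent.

$624.64

E[u] = 0.72·√57600 + 0.2·√40000 + 0.08·√25600 = 0.72·240 + 0.2·200 + 0.08·160 = 225.6
CE = (225.6)² = 50895.36
Risk premium = EV − CE = 51520 − 50895.36 = 624.64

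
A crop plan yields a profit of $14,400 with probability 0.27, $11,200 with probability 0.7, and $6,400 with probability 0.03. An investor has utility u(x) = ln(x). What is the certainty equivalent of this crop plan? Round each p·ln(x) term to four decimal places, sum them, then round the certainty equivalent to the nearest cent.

$11,786.38

E[u] = 0.27·ln(14400) + 0.7·ln(11200) + 0.03·ln(6400) = 2.5852 + 6.5266 + 0.2629 = 9.3747
CE = e^9.3747 ≈ 11786.38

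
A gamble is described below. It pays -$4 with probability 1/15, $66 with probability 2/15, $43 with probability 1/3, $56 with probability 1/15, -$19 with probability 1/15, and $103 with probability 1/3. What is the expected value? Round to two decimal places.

$59.67

EV = 1/15 × (-4) + 2/15 × 66 + 1/3 × 43 + 1/15 × 56 + 1/15 × (-19) + 1/3 × 103 = -0.2667 + 8.8 + 14.3333 + 3.7333 − 1.2667 + 34.3333 = 59.6667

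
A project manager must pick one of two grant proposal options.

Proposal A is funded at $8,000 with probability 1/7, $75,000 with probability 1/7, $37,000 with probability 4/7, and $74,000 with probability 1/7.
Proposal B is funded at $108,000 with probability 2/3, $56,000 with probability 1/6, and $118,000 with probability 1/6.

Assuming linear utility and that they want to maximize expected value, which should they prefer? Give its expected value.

Proposal B ($101,000)

Proposal A = 1/7 × 8000 + 1/7 × 75000 + 4/7 × 37000 + 1/7 × 74000 = 1142.8571 + 10714.2857 + 21142.8571 + 10571.4286 = 43571.4286
Proposal B = 2/3 × 108000 + 1/6 × 56000 + 1/6 × 118000 = 72000 + 9333.3333 + 19666.6667 = 101000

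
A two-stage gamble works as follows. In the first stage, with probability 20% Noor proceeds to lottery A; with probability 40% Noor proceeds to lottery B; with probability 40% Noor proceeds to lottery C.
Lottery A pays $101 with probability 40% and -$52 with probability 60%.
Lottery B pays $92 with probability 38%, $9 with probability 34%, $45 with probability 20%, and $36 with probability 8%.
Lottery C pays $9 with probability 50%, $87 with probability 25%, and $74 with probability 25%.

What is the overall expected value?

$39.70

EV(A) = 0.4 × 101 + 0.6 × (-52) = 40.4 − 31.2 = 9.2
EV(B) = 0.38 × 92 + 0.34 × 9 + 0.2 × 45 + 0.08 × 36 = 34.96 + 3.06 + 9 + 2.88 = 49.9
EV(C) = 0.5 × 9 + 0.25 × 87 + 0.25 × 74 = 4.5 + 21.75 + 18.5 = 44.75
Overall = 0.2 × 9.2 + 0.4 × 49.9 + 0.4 × 44.75 = 1.84 + 19.96 + 17.9 = 39.7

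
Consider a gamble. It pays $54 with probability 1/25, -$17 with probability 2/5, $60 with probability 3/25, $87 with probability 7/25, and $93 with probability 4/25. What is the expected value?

$41.80

EV = 1/25 × 54 + 2/5 × (-17) + 3/25 × 60 + 7/25 × 87 + 4/25 × 93 = 2.16 − 6.8 + 7.2 + 24.36 + 14.88 = 41.8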